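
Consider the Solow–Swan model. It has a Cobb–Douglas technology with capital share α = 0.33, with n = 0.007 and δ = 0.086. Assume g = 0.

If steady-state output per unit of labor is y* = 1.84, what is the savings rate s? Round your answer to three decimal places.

s ≈ 0.321

Steady state requires s·f(k) = (n + δ)·k, i.e. s·k^α = (n + δ)·k.
Since y* = [s/(n + δ)]^(α/(1−α)), we have s/(n + δ) = (y*)^((1−α)/α) = 1.84^2.0303 = 3.4487.
Therefore s = 3.4487 × (n + δ) = 3.4487 × 0.093 = 0.3207.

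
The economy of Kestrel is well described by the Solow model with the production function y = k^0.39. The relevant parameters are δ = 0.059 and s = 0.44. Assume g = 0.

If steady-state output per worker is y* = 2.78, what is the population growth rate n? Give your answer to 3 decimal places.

n ≈ 0.030

At the steady state, Δk = 0, so s·k^α = (n + δ)·k.
Since y* = [s/(n + δ)]^(α/(1−α)), we have s/(n + δ) = (y*)^((1−α)/α) = 2.78^1.5641 = 4.9491.
Therefore n + δ = s / 4.9491 = 0.44 / 4.9491 = 0.0889, so n = 0.0889 − 0.059 = 0.0299.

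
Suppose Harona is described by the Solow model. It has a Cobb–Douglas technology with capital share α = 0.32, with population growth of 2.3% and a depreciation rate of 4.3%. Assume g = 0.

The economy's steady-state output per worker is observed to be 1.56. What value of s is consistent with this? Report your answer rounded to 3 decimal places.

s ≈ 0.170

In steady state, investment equals break-even investment: s·k^α = (n + δ)·k.
Since y* = [s/(n + δ)]^(α/(1−α)), we have s/(n + δ) = (y*)^((1−α)/α) = 1.56^2.125 = 2.5727.
Therefore s = 2.5727 × (n + δ) = 2.5727 × 0.066 = 0.1698.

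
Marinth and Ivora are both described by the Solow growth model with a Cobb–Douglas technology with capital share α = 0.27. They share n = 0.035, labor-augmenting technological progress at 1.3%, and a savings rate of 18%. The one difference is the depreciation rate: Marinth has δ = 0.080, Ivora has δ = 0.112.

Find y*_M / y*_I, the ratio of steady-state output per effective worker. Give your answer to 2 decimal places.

y*_M / y*_I ≈ 1.09

Steady-state y* = [s/(n + g + δ)]^(α/(1−α)), so the ratio is [ (s_M/(n + g + δ)_M) / (s_I/(n + g + δ)_I) ]^0.3699.
s_M/(n + g + δ)_M = 0.18/0.128 = 1.4063; s_I/(n + g + δ)_I = 0.18/0.160 = 1.1250.
Ratio = (1.4063/1.1250)^0.3699 = 1.2500^0.3699 ≈ 1.0860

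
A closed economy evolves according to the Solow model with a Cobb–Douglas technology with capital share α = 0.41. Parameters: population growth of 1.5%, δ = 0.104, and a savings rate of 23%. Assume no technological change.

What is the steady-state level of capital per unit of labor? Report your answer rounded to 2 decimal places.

k* = 3.06

Steady state requires s·f(k) = (n + δ)·k, i.e. s·k^α = (n + δ)·k.
Rearranging, k^(1−α) = s / (n + δ).
k^0.59 = 0.23 / (0.015 + 0.104) = 0.23 / 0.119 = 1.9328
k* = 1.9328^(1/0.59) ≈ 3.0554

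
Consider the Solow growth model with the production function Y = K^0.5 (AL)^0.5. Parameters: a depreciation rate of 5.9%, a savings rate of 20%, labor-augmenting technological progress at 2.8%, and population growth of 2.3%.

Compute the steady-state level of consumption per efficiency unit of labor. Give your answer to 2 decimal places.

At the steady state, Δk = 0, so s·k^α = (n + g + δ)·k.
Dividing both sides by k: k^(1−α) = s / (n + g + δ).
k^0.5 = 0.20 / (0.023 + 0.028 + 0.059) = 0.20 / 0.110 = 1.8182
k* = 1.8182^(1/0.5) ≈ 3.3059
y* = (k*)^α = 3.3059^0.5 ≈ 1.8182
c* = (1 − s)·y* = (1 − 0.20) × 1.8182 ≈ 1.4546

c* = 1.45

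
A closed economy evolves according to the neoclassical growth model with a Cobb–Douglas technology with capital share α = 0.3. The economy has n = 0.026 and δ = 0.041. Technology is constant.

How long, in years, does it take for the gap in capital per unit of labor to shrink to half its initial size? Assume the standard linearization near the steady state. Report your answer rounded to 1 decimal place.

t_½ ≈ 14.8 years

Near the steady state the convergence rate is λ = (1 − α)(n + δ).
λ = (1 − 0.3) × 0.067 = 0.7 × 0.067 = 0.0469
Half-life = ln 2 / λ = 0.6931 / 0.0469 ≈ 14.78 years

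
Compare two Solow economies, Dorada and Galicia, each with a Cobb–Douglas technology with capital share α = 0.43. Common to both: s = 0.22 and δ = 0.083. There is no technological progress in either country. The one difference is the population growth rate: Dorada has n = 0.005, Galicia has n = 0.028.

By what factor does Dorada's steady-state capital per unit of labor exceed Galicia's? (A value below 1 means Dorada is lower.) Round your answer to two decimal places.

k*_D / k*_G ≈ 1.50

Steady-state k* = [s/(n + δ)]^(1/(1−α)), so the ratio is [ (s_D/(n + δ)_D) / (s_G/(n + δ)_G) ]^1.7544.
s_D/(n + δ)_D = 0.22/0.088 = 2.5000; s_G/(n + δ)_G = 0.22/0.111 = 1.9820.
Ratio = (2.5000/1.9820)^1.7544 = 1.2614^1.7544 ≈ 1.5029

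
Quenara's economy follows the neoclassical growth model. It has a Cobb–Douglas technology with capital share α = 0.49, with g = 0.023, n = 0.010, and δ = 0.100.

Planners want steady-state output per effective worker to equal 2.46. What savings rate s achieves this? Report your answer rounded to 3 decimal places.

At the steady state, Δk = 0, so s·k^α = (n + g + δ)·k.
Since y* = [s/(n + g + δ)]^(α/(1−α)), we have s/(n + g + δ) = (y*)^((1−α)/α) = 2.46^1.0408 = 2.5520.
Therefore s = 2.5520 × (n + g + δ) = 2.5520 × 0.133 = 0.3394.

s ≈ 0.339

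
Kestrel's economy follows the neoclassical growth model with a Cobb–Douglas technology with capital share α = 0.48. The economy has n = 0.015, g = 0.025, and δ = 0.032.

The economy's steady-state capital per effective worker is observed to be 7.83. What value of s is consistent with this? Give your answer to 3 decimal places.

s ≈ 0.210

In steady state, investment equals break-even investment: s·k^α = (n + g + δ)·k.
So s / (n + g + δ) = (k*)^(1−α) = 7.83^0.52 = 2.9158.
Therefore s = 2.9158 × (n + g + δ) = 2.9158 × 0.072 = 0.2099.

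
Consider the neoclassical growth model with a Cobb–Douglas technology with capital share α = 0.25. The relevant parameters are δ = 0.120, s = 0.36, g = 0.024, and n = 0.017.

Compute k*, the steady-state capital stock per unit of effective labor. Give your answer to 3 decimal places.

In steady state, investment equals break-even investment: s·k^α = (n + g + δ)·k.
Dividing both sides by k: k^(1−α) = s / (n + g + δ).
k^0.75 = 0.36 / (0.017 + 0.024 + 0.120) = 0.36 / 0.161 = 2.2360
k* = 2.2360^(1/0.75) ≈ 2.9239

k* = 2.924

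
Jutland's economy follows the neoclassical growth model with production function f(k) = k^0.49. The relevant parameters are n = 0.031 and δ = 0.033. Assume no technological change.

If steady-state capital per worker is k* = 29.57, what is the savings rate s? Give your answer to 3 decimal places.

s ≈ 0.360

Steady state requires s·f(k) = (n + δ)·k, i.e. s·k^α = (n + δ)·k.
So s / (n + δ) = (k*)^(1−α) = 29.57^0.51 = 5.6252.
Therefore s = 5.6252 × (n + δ) = 5.6252 × 0.064 = 0.3600.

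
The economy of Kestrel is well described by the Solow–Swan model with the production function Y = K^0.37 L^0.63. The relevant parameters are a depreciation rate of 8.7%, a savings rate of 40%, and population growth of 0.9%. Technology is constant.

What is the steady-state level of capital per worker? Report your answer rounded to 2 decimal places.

k* ≈ 9.63

Steady state requires s·f(k) = (n + δ)·k, i.e. s·k^α = (n + δ)·k.
Rearranging, k^(1−α) = s / (n + δ).
k^0.63 = 0.40 / (0.009 + 0.087) = 0.40 / 0.096 = 4.1667
k* = 4.1667^(1/0.63) ≈ 9.6338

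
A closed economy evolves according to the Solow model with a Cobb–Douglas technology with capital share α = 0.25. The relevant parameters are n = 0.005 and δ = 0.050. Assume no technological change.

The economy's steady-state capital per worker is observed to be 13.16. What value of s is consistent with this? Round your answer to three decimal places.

Steady state requires s·f(k) = (n + δ)·k, i.e. s·k^α = (n + δ)·k.
So s / (n + δ) = (k*)^(1−α) = 13.16^0.75 = 6.9094.
Therefore s = 6.9094 × (n + δ) = 6.9094 × 0.055 = 0.3800.

s ≈ 0.380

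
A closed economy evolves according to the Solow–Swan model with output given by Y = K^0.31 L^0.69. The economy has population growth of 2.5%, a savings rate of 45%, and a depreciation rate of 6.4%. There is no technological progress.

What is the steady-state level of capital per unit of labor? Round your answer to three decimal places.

k* = 10.472

In steady state, investment equals break-even investment: s·k^α = (n + δ)·k.
Rearranging, k^(1−α) = s / (n + δ).
k^0.69 = 0.45 / (0.025 + 0.064) = 0.45 / 0.089 = 5.0562
k* = 5.0562^(1/0.69) ≈ 10.4721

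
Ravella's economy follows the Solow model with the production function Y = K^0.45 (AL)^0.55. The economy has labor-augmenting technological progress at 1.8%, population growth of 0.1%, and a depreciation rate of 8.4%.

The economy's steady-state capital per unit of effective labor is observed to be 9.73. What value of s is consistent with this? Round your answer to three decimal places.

s ≈ 0.360

In steady state, investment equals break-even investment: s·k^α = (n + g + δ)·k.
So s / (n + g + δ) = (k*)^(1−α) = 9.73^0.55 = 3.4951.
Therefore s = 3.4951 × (n + g + δ) = 3.4951 × 0.103 = 0.3600.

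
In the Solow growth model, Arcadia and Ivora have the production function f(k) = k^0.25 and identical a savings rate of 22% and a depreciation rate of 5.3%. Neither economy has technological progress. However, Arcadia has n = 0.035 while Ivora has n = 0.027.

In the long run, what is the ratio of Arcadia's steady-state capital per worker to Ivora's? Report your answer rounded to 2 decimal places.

ratio ≈ 0.88

Steady-state k* = [s/(n + δ)]^(1/(1−α)), so the ratio is [ (s_A/(n + δ)_A) / (s_I/(n + δ)_I) ]^1.3333.
s_A/(n + δ)_A = 0.22/0.088 = 2.5000; s_I/(n + δ)_I = 0.22/0.080 = 2.7500.
Ratio = (2.5000/2.7500)^1.3333 = 0.9091^1.3333 ≈ 0.8807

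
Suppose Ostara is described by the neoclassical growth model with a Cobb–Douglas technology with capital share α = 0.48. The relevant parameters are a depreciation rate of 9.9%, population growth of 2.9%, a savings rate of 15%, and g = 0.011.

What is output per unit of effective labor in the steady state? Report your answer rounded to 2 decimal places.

y* = 1.07

Steady state requires s·f(k) = (n + g + δ)·k, i.e. s·k^α = (n + g + δ)·k.
Rearranging, k^(1−α) = s / (n + g + δ).
k^0.52 = 0.15 / (0.029 + 0.011 + 0.099) = 0.15 / 0.139 = 1.0791
k* = 1.0791^(1/0.52) ≈ 1.1577
y* = (k*)^α = 1.1577^0.48 ≈ 1.0728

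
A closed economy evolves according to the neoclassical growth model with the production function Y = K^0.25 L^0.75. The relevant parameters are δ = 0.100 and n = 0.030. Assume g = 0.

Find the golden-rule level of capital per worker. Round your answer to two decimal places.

The golden rule sets f'(k) = n + δ, i.e. α·k^(α−1) = n + δ.
So k^(1−α) = α / (n + δ) = 0.25 / 0.130 = 1.9231.
k_gold = 1.9231^(1/0.75) ≈ 2.3915

k_gold ≈ 2.39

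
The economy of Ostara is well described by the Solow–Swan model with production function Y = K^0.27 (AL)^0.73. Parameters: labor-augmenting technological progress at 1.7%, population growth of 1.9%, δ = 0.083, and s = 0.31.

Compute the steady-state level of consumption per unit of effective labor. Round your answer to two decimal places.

c* = 0.98

In steady state, investment equals break-even investment: s·k^α = (n + g + δ)·k.
Dividing both sides by k: k^(1−α) = s / (n + g + δ).
k^0.73 = 0.31 / (0.019 + 0.017 + 0.083) = 0.31 / 0.119 = 2.6050
k* = 2.6050^(1/0.73) ≈ 3.7119
y* = (k*)^α = 3.7119^0.27 ≈ 1.4249
c* = (1 − s)·y* = (1 − 0.31) × 1.4249 ≈ 0.9832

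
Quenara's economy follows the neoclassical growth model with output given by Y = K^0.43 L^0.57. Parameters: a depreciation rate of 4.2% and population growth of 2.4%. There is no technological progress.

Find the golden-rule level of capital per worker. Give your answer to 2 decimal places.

k_gold ≈ 26.79

The golden rule sets f'(k) = n + δ, i.e. α·k^(α−1) = n + δ.
So k^(1−α) = α / (n + δ) = 0.43 / 0.066 = 6.5152.
k_gold = 6.5152^(1/0.57) ≈ 26.7882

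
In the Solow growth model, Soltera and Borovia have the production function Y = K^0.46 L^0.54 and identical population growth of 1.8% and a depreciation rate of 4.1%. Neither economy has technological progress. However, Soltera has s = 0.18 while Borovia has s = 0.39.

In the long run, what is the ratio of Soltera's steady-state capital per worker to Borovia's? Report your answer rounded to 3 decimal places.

k*_S / k*_B ≈ 0.239

Steady-state k* = [s/(n + δ)]^(1/(1−α)), so the ratio is [ (s_S/(n + δ)_S) / (s_B/(n + δ)_B) ]^1.8519.
s_S/(n + δ)_S = 0.18/0.059 = 3.0508; s_B/(n + δ)_B = 0.39/0.059 = 6.6102.
Ratio = (3.0508/6.6102)^1.8519 = 0.4615^1.8519 ≈ 0.2388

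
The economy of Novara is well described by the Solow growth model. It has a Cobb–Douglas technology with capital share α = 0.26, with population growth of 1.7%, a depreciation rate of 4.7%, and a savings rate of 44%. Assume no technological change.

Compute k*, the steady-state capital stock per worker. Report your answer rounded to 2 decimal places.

k* ≈ 13.53

Steady state requires s·f(k) = (n + δ)·k, i.e. s·k^α = (n + δ)·k.
Dividing both sides by k: k^(1−α) = s / (n + δ).
k^0.74 = 0.44 / (0.017 + 0.047) = 0.44 / 0.064 = 6.8750
k* = 6.8750^(1/0.74) ≈ 13.5347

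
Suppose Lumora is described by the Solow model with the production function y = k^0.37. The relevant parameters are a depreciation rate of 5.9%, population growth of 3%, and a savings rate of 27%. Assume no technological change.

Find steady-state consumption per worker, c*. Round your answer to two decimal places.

At the steady state, Δk = 0, so s·k^α = (n + δ)·k.
Dividing both sides by k: k^(1−α) = s / (n + δ).
k^0.63 = 0.27 / (0.030 + 0.059) = 0.27 / 0.089 = 3.0337
k* = 3.0337^(1/0.63) ≈ 5.8215
y* = (k*)^α = 5.8215^0.37 ≈ 1.9189
c* = (1 − s)·y* = (1 − 0.27) × 1.9189 ≈ 1.4008

c* ≈ 1.40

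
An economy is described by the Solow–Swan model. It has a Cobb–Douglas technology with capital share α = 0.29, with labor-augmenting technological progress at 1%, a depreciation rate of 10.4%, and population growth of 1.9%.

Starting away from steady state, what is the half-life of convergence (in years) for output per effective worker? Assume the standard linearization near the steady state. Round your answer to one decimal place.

Near the steady state the convergence rate is λ = (1 − α)(n + g + δ).
λ = (1 − 0.29) × 0.133 = 0.71 × 0.133 = 0.09443
Half-life = ln 2 / λ = 0.6931 / 0.09443 ≈ 7.34 years

half-life ≈ 7.3 years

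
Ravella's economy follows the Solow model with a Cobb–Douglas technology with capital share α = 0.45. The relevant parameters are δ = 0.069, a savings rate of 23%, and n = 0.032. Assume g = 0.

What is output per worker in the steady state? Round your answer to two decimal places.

y* ≈ 1.96

At the steady state, Δk = 0, so s·k^α = (n + δ)·k.
Rearranging, k^(1−α) = s / (n + δ).
k^0.55 = 0.23 / (0.032 + 0.069) = 0.23 / 0.101 = 2.2772
k* = 2.2772^(1/0.55) ≈ 4.4650
y* = (k*)^α = 4.4650^0.45 ≈ 1.9607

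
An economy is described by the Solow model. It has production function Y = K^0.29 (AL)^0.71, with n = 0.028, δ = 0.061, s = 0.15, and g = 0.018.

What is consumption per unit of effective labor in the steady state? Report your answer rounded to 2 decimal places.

Steady state requires s·f(k) = (n + g + δ)·k, i.e. s·k^α = (n + g + δ)·k.
Dividing both sides by k: k^(1−α) = s / (n + g + δ).
k^0.71 = 0.15 / (0.028 + 0.018 + 0.061) = 0.15 / 0.107 = 1.4019
k* = 1.4019^(1/0.71) ≈ 1.6093
y* = (k*)^α = 1.6093^0.29 ≈ 1.1480
c* = (1 − s)·y* = (1 − 0.15) × 1.1480 ≈ 0.9758

c* ≈ 0.98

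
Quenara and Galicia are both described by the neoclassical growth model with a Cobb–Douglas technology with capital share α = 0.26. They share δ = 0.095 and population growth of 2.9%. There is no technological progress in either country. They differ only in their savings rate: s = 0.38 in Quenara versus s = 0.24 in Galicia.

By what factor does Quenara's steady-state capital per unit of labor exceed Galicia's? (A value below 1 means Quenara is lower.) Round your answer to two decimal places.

ratio ≈ 1.86

Steady-state k* = [s/(n + δ)]^(1/(1−α)), so the ratio is [ (s_Q/(n + δ)_Q) / (s_G/(n + δ)_G) ]^1.3514.
s_Q/(n + δ)_Q = 0.38/0.124 = 3.0645; s_G/(n + δ)_G = 0.24/0.124 = 1.9355.
Ratio = (3.0645/1.9355)^1.3514 = 1.5833^1.3514 ≈ 1.8608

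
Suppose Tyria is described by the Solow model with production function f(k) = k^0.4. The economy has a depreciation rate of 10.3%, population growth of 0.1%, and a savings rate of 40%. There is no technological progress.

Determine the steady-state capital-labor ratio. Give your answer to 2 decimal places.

k* = 9.44

Steady state requires s·f(k) = (n + δ)·k, i.e. s·k^α = (n + δ)·k.
Rearranging, k^(1−α) = s / (n + δ).
k^0.6 = 0.40 / (0.001 + 0.103) = 0.40 / 0.104 = 3.8462
k* = 3.8462^(1/0.6) ≈ 9.4418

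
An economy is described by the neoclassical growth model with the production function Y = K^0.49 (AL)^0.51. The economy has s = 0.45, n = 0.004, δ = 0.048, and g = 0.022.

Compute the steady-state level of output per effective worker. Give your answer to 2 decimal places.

Steady state requires s·f(k) = (n + g + δ)·k, i.e. s·k^α = (n + g + δ)·k.
Dividing both sides by k: k^(1−α) = s / (n + g + δ).
k^0.51 = 0.45 / (0.004 + 0.022 + 0.048) = 0.45 / 0.074 = 6.0811
k* = 6.0811^(1/0.51) ≈ 34.4524
y* = (k*)^α = 34.4524^0.49 ≈ 5.6655

y* = 5.67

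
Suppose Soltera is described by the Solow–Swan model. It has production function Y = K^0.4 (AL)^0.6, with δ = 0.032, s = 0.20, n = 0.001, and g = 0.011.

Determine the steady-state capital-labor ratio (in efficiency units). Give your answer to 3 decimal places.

At the steady state, Δk = 0, so s·k^α = (n + g + δ)·k.
Dividing both sides by k: k^(1−α) = s / (n + g + δ).
k^0.6 = 0.20 / (0.001 + 0.011 + 0.032) = 0.20 / 0.044 = 4.5455
k* = 4.5455^(1/0.6) ≈ 12.4730

k* ≈ 12.473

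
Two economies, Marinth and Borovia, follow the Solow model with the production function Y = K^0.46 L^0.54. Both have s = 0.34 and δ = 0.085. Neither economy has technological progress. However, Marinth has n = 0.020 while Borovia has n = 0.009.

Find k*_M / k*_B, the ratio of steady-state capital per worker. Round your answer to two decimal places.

Steady-state k* = [s/(n + δ)]^(1/(1−α)), so the ratio is [ (s_M/(n + δ)_M) / (s_B/(n + δ)_B) ]^1.8519.
s_M/(n + δ)_M = 0.34/0.105 = 3.2381; s_B/(n + δ)_B = 0.34/0.094 = 3.6170.
Ratio = (3.2381/3.6170)^1.8519 = 0.8952^1.8519 ≈ 0.8146

k*_M / k*_B ≈ 0.81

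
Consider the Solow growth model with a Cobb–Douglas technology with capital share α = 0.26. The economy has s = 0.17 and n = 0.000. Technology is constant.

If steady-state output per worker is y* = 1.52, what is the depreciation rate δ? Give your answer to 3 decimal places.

Steady state requires s·f(k) = (n + δ)·k, i.e. s·k^α = (n + δ)·k.
Since y* = [s/(n + δ)]^(α/(1−α)), we have s/(n + δ) = (y*)^((1−α)/α) = 1.52^2.8462 = 3.2928.
Therefore n + δ = s / 3.2928 = 0.17 / 3.2928 = 0.0516, so δ = 0.0516 − 0.000 = 0.0516.

δ ≈ 0.052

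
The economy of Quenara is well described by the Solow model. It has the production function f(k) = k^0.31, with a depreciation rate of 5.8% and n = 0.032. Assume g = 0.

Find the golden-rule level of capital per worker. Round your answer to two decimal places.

The golden rule sets f'(k) = n + δ, i.e. α·k^(α−1) = n + δ.
So k^(1−α) = α / (n + δ) = 0.31 / 0.090 = 3.4444.
k_gold = 3.4444^(1/0.69) ≈ 6.0038

k_gold ≈ 6.00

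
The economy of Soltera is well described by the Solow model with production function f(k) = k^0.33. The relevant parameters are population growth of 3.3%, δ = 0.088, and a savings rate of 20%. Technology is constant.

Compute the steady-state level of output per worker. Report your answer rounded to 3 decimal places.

In steady state, investment equals break-even investment: s·k^α = (n + δ)·k.
Dividing both sides by k: k^(1−α) = s / (n + δ).
k^0.67 = 0.20 / (0.033 + 0.088) = 0.20 / 0.121 = 1.6529
k* = 1.6529^(1/0.67) ≈ 2.1171
y* = (k*)^α = 2.1171^0.33 ≈ 1.2808

y* = 1.281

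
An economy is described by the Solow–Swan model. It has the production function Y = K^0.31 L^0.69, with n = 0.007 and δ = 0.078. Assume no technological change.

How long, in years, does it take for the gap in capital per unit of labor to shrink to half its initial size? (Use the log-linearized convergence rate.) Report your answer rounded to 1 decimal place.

Near the steady state the convergence rate is λ = (1 − α)(n + δ).
λ = (1 − 0.31) × 0.085 = 0.69 × 0.085 = 0.05865
Half-life = ln 2 / λ = 0.6931 / 0.05865 ≈ 11.82 years

about 11.8 years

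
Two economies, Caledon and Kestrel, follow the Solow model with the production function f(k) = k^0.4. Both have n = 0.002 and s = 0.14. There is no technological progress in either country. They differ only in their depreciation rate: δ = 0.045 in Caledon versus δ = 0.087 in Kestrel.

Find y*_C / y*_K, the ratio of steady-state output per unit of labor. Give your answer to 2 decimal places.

Steady-state y* = [s/(n + δ)]^(α/(1−α)), so the ratio is [ (s_C/(n + δ)_C) / (s_K/(n + δ)_K) ]^0.6667.
s_C/(n + δ)_C = 0.14/0.047 = 2.9787; s_K/(n + δ)_K = 0.14/0.089 = 1.5730.
Ratio = (2.9787/1.5730)^0.6667 = 1.8936^0.6667 ≈ 1.5306

ratio ≈ 1.53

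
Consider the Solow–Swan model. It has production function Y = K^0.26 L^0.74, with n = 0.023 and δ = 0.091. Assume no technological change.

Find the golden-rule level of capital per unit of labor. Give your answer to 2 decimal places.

k_gold ≈ 3.05

The golden rule sets f'(k) = n + δ, i.e. α·k^(α−1) = n + δ.
So k^(1−α) = α / (n + δ) = 0.26 / 0.114 = 2.2807.
k_gold = 2.2807^(1/0.74) ≈ 3.0470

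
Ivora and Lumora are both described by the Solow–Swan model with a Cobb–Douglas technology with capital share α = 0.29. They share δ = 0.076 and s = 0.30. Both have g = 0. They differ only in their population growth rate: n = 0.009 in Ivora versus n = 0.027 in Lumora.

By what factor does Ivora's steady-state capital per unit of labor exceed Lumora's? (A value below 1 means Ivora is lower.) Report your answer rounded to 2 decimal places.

k*_I / k*_L ≈ 1.31

Steady-state k* = [s/(n + δ)]^(1/(1−α)), so the ratio is [ (s_I/(n + δ)_I) / (s_L/(n + δ)_L) ]^1.4085.
s_I/(n + δ)_I = 0.30/0.085 = 3.5294; s_L/(n + δ)_L = 0.30/0.103 = 2.9126.
Ratio = (3.5294/2.9126)^1.4085 = 1.2118^1.4085 ≈ 1.3107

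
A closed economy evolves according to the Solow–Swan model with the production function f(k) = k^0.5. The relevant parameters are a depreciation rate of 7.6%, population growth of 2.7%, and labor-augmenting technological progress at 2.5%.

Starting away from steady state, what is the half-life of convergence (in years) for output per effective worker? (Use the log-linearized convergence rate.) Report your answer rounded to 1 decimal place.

Near the steady state the convergence rate is λ = (1 − α)(n + g + δ).
λ = (1 − 0.5) × 0.128 = 0.5 × 0.128 = 0.0640
Half-life = ln 2 / λ = 0.6931 / 0.0640 ≈ 10.83 years

half-life ≈ 10.8 years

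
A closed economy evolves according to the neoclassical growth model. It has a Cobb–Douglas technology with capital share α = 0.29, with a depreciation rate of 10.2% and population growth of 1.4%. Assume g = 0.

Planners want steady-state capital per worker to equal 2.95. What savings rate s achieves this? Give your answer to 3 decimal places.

In steady state, investment equals break-even investment: s·k^α = (n + δ)·k.
So s / (n + δ) = (k*)^(1−α) = 2.95^0.71 = 2.1556.
Therefore s = 2.1556 × (n + δ) = 2.1556 × 0.116 = 0.2500.

s ≈ 0.250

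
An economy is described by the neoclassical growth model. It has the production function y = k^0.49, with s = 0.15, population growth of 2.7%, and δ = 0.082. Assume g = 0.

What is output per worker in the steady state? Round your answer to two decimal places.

In steady state, investment equals break-even investment: s·k^α = (n + δ)·k.
Dividing both sides by k: k^(1−α) = s / (n + δ).
k^0.51 = 0.15 / (0.027 + 0.082) = 0.15 / 0.109 = 1.3761
k* = 1.3761^(1/0.51) ≈ 1.8701
y* = (k*)^α = 1.8701^0.49 ≈ 1.3590

y* ≈ 1.36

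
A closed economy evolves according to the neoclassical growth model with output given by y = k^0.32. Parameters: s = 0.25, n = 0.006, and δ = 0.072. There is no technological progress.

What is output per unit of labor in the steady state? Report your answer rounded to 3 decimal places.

y* = 1.730

At the steady state, Δk = 0, so s·k^α = (n + δ)·k.
Rearranging, k^(1−α) = s / (n + δ).
k^0.68 = 0.25 / (0.006 + 0.072) = 0.25 / 0.078 = 3.2051
k* = 3.2051^(1/0.68) ≈ 5.5448
y* = (k*)^α = 5.5448^0.32 ≈ 1.7300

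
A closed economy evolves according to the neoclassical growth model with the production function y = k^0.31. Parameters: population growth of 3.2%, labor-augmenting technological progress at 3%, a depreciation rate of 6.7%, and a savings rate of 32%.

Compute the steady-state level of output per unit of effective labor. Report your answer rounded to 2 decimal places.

y* = 1.50

Steady state requires s·f(k) = (n + g + δ)·k, i.e. s·k^α = (n + g + δ)·k.
Rearranging, k^(1−α) = s / (n + g + δ).
k^0.69 = 0.32 / (0.032 + 0.030 + 0.067) = 0.32 / 0.129 = 2.4806
k* = 2.4806^(1/0.69) ≈ 3.7310
y* = (k*)^α = 3.7310^0.31 ≈ 1.5041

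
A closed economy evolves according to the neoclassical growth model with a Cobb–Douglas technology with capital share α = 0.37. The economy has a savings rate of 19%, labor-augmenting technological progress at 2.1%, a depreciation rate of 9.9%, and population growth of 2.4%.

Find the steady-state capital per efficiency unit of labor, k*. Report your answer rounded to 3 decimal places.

At the steady state, Δk = 0, so s·k^α = (n + g + δ)·k.
Rearranging, k^(1−α) = s / (n + g + δ).
k^0.63 = 0.19 / (0.024 + 0.021 + 0.099) = 0.19 / 0.144 = 1.3194
k* = 1.3194^(1/0.63) ≈ 1.5527

k* = 1.553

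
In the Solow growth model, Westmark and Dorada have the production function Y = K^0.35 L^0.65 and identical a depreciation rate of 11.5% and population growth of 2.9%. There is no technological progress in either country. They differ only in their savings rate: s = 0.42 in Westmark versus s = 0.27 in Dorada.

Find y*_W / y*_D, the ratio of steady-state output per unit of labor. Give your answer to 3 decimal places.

Steady-state y* = [s/(n + δ)]^(α/(1−α)), so the ratio is [ (s_W/(n + δ)_W) / (s_D/(n + δ)_D) ]^0.5385.
s_W/(n + δ)_W = 0.42/0.144 = 2.9167; s_D/(n + δ)_D = 0.27/0.144 = 1.8750.
Ratio = (2.9167/1.8750)^0.5385 = 1.5556^0.5385 ≈ 1.2686

y*_W / y*_D ≈ 1.269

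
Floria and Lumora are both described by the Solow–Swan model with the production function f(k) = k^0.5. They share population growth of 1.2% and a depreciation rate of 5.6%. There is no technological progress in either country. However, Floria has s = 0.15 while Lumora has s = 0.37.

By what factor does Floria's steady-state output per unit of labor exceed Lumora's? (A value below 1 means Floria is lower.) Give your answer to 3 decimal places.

Steady-state y* = [s/(n + δ)]^(α/(1−α)), so the ratio is [ (s_F/(n + δ)_F) / (s_L/(n + δ)_L) ]^1.
s_F/(n + δ)_F = 0.15/0.068 = 2.2059; s_L/(n + δ)_L = 0.37/0.068 = 5.4412.
Ratio = (2.2059/5.4412)^1 = 0.4054^1 ≈ 0.4054

y*_F / y*_L ≈ 0.405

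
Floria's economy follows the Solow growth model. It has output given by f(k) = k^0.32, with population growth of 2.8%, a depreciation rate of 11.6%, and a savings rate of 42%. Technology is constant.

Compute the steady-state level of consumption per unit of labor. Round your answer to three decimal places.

c* = 0.960

At the steady state, Δk = 0, so s·k^α = (n + δ)·k.
Rearranging, k^(1−α) = s / (n + δ).
k^0.68 = 0.42 / (0.028 + 0.116) = 0.42 / 0.144 = 2.9167
k* = 2.9167^(1/0.68) ≈ 4.8269
y* = (k*)^α = 4.8269^0.32 ≈ 1.6549
c* = (1 − s)·y* = (1 − 0.42) × 1.6549 ≈ 0.9598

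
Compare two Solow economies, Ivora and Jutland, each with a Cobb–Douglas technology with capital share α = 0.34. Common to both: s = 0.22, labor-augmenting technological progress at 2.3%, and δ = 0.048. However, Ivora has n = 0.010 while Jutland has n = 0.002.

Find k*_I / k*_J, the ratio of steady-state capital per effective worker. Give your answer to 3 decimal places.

Steady-state k* = [s/(n + g + δ)]^(1/(1−α)), so the ratio is [ (s_I/(n + g + δ)_I) / (s_J/(n + g + δ)_J) ]^1.5152.
s_I/(n + g + δ)_I = 0.22/0.081 = 2.7160; s_J/(n + g + δ)_J = 0.22/0.073 = 3.0137.
Ratio = (2.7160/3.0137)^1.5152 = 0.9012^1.5152 ≈ 0.8542

k*_I / k*_J ≈ 0.854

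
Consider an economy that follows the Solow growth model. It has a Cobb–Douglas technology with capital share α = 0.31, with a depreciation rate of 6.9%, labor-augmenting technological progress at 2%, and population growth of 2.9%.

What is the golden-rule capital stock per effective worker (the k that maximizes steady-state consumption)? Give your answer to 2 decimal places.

The golden rule sets f'(k) = n + g + δ, i.e. α·k^(α−1) = n + g + δ.
So k^(1−α) = α / (n + g + δ) = 0.31 / 0.118 = 2.6271.
k_gold = 2.6271^(1/0.69) ≈ 4.0545

k_gold ≈ 4.05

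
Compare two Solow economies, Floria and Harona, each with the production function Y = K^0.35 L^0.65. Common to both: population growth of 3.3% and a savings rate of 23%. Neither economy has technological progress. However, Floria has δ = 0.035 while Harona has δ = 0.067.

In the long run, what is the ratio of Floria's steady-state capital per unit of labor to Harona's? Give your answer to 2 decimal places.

k*_F / k*_H ≈ 1.81

Steady-state k* = [s/(n + δ)]^(1/(1−α)), so the ratio is [ (s_F/(n + δ)_F) / (s_H/(n + δ)_H) ]^1.5385.
s_F/(n + δ)_F = 0.23/0.068 = 3.3824; s_H/(n + δ)_H = 0.23/0.100 = 2.3000.
Ratio = (3.3824/2.3000)^1.5385 = 1.4706^1.5385 ≈ 1.8100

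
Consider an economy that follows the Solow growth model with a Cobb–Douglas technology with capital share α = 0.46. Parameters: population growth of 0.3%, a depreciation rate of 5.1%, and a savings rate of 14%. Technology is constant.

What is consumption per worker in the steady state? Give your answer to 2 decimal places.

In steady state, investment equals break-even investment: s·k^α = (n + δ)·k.
Rearranging, k^(1−α) = s / (n + δ).
k^0.54 = 0.14 / (0.003 + 0.051) = 0.14 / 0.054 = 2.5926
k* = 2.5926^(1/0.54) ≈ 5.8368
y* = (k*)^α = 5.8368^0.46 ≈ 2.2513
c* = (1 − s)·y* = (1 − 0.14) × 2.2513 ≈ 1.9361

c* = 1.94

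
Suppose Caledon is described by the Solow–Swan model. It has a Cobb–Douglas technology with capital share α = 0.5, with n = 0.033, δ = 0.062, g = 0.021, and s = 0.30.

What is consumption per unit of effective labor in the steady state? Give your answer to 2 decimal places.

At the steady state, Δk = 0, so s·k^α = (n + g + δ)·k.
Rearranging, k^(1−α) = s / (n + g + δ).
k^0.5 = 0.30 / (0.033 + 0.021 + 0.062) = 0.30 / 0.116 = 2.5862
k* = 2.5862^(1/0.5) ≈ 6.6884
y* = (k*)^α = 6.6884^0.5 ≈ 2.5862
c* = (1 − s)·y* = (1 − 0.30) × 2.5862 ≈ 1.8103

c* = 1.81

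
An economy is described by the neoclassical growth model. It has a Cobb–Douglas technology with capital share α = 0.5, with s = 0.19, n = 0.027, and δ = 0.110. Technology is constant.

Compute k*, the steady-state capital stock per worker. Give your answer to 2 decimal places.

k* = 1.92

In steady state, investment equals break-even investment: s·k^α = (n + δ)·k.
Dividing both sides by k: k^(1−α) = s / (n + δ).
k^0.5 = 0.19 / (0.027 + 0.110) = 0.19 / 0.137 = 1.3869
k* = 1.3869^(1/0.5) ≈ 1.9235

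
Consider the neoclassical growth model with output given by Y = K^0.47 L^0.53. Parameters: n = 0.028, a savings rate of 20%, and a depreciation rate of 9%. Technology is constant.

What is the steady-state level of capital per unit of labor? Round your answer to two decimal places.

Steady state requires s·f(k) = (n + δ)·k, i.e. s·k^α = (n + δ)·k.
Dividing both sides by k: k^(1−α) = s / (n + δ).
k^0.53 = 0.20 / (0.028 + 0.090) = 0.20 / 0.118 = 1.6949
k* = 1.6949^(1/0.53) ≈ 2.7061

k* = 2.71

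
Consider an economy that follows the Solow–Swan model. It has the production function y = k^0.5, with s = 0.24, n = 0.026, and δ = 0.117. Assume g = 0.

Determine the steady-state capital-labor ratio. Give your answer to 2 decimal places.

In steady state, investment equals break-even investment: s·k^α = (n + δ)·k.
Dividing both sides by k: k^(1−α) = s / (n + δ).
k^0.5 = 0.24 / (0.026 + 0.117) = 0.24 / 0.143 = 1.6783
k* = 1.6783^(1/0.5) ≈ 2.8167

k* = 2.82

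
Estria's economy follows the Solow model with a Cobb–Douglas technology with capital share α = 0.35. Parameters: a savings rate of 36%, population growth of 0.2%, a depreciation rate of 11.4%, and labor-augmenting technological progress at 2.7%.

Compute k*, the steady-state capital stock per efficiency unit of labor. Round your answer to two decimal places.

At the steady state, Δk = 0, so s·k^α = (n + g + δ)·k.
Rearranging, k^(1−α) = s / (n + g + δ).
k^0.65 = 0.36 / (0.002 + 0.027 + 0.114) = 0.36 / 0.143 = 2.5175
k* = 2.5175^(1/0.65) ≈ 4.1388

k* ≈ 4.14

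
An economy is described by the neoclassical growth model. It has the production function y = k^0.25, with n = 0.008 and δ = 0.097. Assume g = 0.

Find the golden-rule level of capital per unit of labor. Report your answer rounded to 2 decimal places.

The golden rule sets f'(k) = n + δ, i.e. α·k^(α−1) = n + δ.
So k^(1−α) = α / (n + δ) = 0.25 / 0.105 = 2.3810.
k_gold = 2.3810^(1/0.75) ≈ 3.1794

k_gold ≈ 3.18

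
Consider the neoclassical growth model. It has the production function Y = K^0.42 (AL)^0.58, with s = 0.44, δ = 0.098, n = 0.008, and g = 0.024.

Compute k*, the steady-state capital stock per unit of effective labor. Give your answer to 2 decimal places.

At the steady state, Δk = 0, so s·k^α = (n + g + δ)·k.
Dividing both sides by k: k^(1−α) = s / (n + g + δ).
k^0.58 = 0.44 / (0.008 + 0.024 + 0.098) = 0.44 / 0.130 = 3.3846
k* = 3.3846^(1/0.58) ≈ 8.1836

k* = 8.18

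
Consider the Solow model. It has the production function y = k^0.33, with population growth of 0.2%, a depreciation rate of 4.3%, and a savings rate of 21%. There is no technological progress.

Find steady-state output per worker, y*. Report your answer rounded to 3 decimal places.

y* ≈ 2.136

At the steady state, Δk = 0, so s·k^α = (n + δ)·k.
Rearranging, k^(1−α) = s / (n + δ).
k^0.67 = 0.21 / (0.002 + 0.043) = 0.21 / 0.045 = 4.6667
k* = 4.6667^(1/0.67) ≈ 9.9660
y* = (k*)^α = 9.9660^0.33 ≈ 2.1356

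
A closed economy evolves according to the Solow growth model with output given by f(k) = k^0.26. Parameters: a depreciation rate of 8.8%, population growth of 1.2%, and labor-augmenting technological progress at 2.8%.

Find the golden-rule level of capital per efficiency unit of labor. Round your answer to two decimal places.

The golden rule sets f'(k) = n + g + δ, i.e. α·k^(α−1) = n + g + δ.
So k^(1−α) = α / (n + g + δ) = 0.26 / 0.128 = 2.0313.
k_gold = 2.0313^(1/0.74) ≈ 2.6056

k_gold ≈ 2.61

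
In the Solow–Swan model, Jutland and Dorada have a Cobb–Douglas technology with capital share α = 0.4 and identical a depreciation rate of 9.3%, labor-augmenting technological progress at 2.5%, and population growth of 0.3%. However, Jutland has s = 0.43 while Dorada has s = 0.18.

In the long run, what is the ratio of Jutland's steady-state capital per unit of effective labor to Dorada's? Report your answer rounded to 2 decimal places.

Steady-state k* = [s/(n + g + δ)]^(1/(1−α)), so the ratio is [ (s_J/(n + g + δ)_J) / (s_D/(n + g + δ)_D) ]^1.6667.
s_J/(n + g + δ)_J = 0.43/0.121 = 3.5537; s_D/(n + g + δ)_D = 0.18/0.121 = 1.4876.
Ratio = (3.5537/1.4876)^1.6667 = 2.3889^1.6667 ≈ 4.2692

ratio ≈ 4.27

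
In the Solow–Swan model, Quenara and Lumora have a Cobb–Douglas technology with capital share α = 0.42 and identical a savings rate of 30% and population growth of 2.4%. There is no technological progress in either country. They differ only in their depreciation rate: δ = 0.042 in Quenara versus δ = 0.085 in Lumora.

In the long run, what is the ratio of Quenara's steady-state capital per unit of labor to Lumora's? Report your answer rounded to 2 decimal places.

Steady-state k* = [s/(n + δ)]^(1/(1−α)), so the ratio is [ (s_Q/(n + δ)_Q) / (s_L/(n + δ)_L) ]^1.7241.
s_Q/(n + δ)_Q = 0.30/0.066 = 4.5455; s_L/(n + δ)_L = 0.30/0.109 = 2.7523.
Ratio = (4.5455/2.7523)^1.7241 = 1.6515^1.7241 ≈ 2.3749

ratio ≈ 2.37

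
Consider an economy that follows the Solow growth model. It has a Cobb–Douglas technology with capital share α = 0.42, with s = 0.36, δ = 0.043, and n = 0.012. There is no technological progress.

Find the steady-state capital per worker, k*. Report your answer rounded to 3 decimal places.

At the steady state, Δk = 0, so s·k^α = (n + δ)·k.
Dividing both sides by k: k^(1−α) = s / (n + δ).
k^0.58 = 0.36 / (0.012 + 0.043) = 0.36 / 0.055 = 6.5455
k* = 6.5455^(1/0.58) ≈ 25.5151

k* = 25.515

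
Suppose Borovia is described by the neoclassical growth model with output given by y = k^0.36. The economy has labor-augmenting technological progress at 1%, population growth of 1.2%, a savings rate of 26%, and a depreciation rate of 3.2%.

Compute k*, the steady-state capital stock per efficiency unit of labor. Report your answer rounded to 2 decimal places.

k* = 11.66

In steady state, investment equals break-even investment: s·k^α = (n + g + δ)·k.
Dividing both sides by k: k^(1−α) = s / (n + g + δ).
k^0.64 = 0.26 / (0.012 + 0.010 + 0.032) = 0.26 / 0.054 = 4.8148
k* = 4.8148^(1/0.64) ≈ 11.6554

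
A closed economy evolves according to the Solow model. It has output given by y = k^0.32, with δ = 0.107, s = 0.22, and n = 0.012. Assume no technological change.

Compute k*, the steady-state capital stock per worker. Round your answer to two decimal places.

k* = 2.47

In steady state, investment equals break-even investment: s·k^α = (n + δ)·k.
Dividing both sides by k: k^(1−α) = s / (n + δ).
k^0.68 = 0.22 / (0.012 + 0.107) = 0.22 / 0.119 = 1.8487
k* = 1.8487^(1/0.68) ≈ 2.4686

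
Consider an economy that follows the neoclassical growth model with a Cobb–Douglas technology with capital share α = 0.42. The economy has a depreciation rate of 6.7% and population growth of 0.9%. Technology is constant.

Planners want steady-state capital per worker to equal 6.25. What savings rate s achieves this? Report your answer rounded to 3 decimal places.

s ≈ 0.220

At the steady state, Δk = 0, so s·k^α = (n + δ)·k.
So s / (n + δ) = (k*)^(1−α) = 6.25^0.58 = 2.8947.
Therefore s = 2.8947 × (n + δ) = 2.8947 × 0.076 = 0.2200.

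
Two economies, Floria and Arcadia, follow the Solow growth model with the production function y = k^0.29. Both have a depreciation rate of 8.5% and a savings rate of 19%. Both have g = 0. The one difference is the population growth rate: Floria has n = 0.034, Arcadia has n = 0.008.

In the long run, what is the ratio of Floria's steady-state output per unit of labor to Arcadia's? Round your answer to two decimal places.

ratio ≈ 0.90

Steady-state y* = [s/(n + δ)]^(α/(1−α)), so the ratio is [ (s_F/(n + δ)_F) / (s_A/(n + δ)_A) ]^0.4085.
s_F/(n + δ)_F = 0.19/0.119 = 1.5966; s_A/(n + δ)_A = 0.19/0.093 = 2.0430.
Ratio = (1.5966/2.0430)^0.4085 = 0.7815^0.4085 ≈ 0.9042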